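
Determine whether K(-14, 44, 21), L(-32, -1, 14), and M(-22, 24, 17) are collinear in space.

No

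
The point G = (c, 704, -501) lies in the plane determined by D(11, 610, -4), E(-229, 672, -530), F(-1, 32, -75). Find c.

A normal to the plane is n = DE × DF = (-308430, -10728, 139464).
G lies in the plane iff n · DG = 0.
This gives (-308430)c + (-66929310) = 0, so c = -217.

-217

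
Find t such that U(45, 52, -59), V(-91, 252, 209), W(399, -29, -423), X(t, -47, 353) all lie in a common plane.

-525

Coplanarity ⇔ det[UV; UW; UX] = 0.
Expanding, this is linear in t: (-51092)t + (-26823300) = 0.
So t = -525.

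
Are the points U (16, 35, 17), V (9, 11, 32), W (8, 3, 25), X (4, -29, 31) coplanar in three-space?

No

A normal to the plane through U, V, W is n = UV × UW = (288, -64, 32).
The plane has equation n·P = 2912. For X: n·X = 4000.
4000 ≠ 2912, so X is off the plane.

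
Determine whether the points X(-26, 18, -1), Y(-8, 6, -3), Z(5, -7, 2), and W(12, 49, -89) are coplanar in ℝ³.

Yes

A normal to the plane through X, Y, Z is n = XY × XZ = (-86, -116, -78).
The plane has equation n·P = 226. For W: n·W = 226.
Equal, so W lies in the plane and all four are coplanar.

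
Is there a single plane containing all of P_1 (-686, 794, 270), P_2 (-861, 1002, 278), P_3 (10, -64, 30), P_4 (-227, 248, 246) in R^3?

The four points are coplanar iff the 3×3 determinant with rows P_1P_2, P_1P_3, P_1P_4 is zero.
Rows: (-175, 208, 8), (696, -858, -240), (459, -546, -24).
Expanding along the first row: (-175)(-110448) − (208)(93456) + (8)(13806) = 0.
Zero determinant ⇒ coplanar.

Yes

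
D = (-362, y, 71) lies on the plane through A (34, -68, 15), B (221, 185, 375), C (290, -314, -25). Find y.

Coplanarity requires AB · (AC × AD) = 0.
AB = (187, 253, 360), AC = (256, -246, -40); the triple product is linear in y with coefficient 99640 and constant term -30489840.
Setting it to zero: y = 306.

306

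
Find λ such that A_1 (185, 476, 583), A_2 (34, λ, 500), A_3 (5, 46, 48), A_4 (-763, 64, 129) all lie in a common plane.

Coplanarity ⇔ det[A_1A_2; A_1A_3; A_1A_4] = 0.
Expanding, this is linear in λ: (425460)λ + (-171034920) = 0.
So λ = 402.

402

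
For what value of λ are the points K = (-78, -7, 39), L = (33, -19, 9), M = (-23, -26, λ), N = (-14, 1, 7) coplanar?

37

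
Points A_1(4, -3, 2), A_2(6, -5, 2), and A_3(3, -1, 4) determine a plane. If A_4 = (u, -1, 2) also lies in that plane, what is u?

Coplanarity requires A_1A_2 · (A_1A_3 × A_1A_4) = 0.
A_1A_2 = (2, -2, 0), A_1A_3 = (-1, 2, 2); the triple product is linear in u with coefficient -4 and constant term 8.
Setting it to zero: u = 2.

2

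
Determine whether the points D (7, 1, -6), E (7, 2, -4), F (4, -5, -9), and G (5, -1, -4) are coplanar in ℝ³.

Yes

The four points are coplanar iff the 3×3 determinant with rows DE, DF, DG is zero.
Rows: (0, 1, 2), (-3, -6, -3), (-2, -2, 2).
Expanding along the first row: (0)(-18) − (1)(-12) + (2)(-6) = 0.
Zero determinant ⇒ coplanar.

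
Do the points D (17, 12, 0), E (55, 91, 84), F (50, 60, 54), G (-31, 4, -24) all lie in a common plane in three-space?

No

The four points are coplanar iff the 3×3 determinant with rows DE, DF, DG is zero.
Rows: (38, 79, 84), (33, 48, 54), (-48, -8, -24).
Expanding along the first row: (38)(-720) − (79)(1800) + (84)(2040) = 1800.
Nonzero ⇒ not coplanar.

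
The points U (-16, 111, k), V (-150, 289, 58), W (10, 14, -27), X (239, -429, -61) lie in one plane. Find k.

-106

The points are coplanar iff UV · (UW × UX) = 0.
Expanding, this is linear in k: (7905)k + (837930) = 0.
So k = -106.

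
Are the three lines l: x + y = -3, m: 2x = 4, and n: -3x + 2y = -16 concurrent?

Yes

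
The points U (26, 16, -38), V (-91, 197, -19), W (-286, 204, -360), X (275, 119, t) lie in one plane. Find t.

539

Coplanarity ⇔ det[UV; UW; UX] = 0.
Expanding, this is linear in t: (34476)t + (-18582564) = 0.
So t = 539.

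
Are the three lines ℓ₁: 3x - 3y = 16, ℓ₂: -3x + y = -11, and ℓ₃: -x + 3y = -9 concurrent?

No

The three lines meet at one point iff the augmented coefficient matrix [aᵢ bᵢ cᵢ] has rank < 3, i.e. its determinant vanishes.
Here the determinant is -8.
Nonzero, so no common point exists.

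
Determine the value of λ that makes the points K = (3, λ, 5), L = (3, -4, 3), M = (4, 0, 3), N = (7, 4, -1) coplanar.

Coplanarity ⇔ det[KL; KM; KN] = 0.
Expanding, this is linear in λ: (-4)λ + (0) = 0.
So λ = 0.

0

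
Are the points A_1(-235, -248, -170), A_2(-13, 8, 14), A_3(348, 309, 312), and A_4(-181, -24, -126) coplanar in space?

A normal to the plane through A_1, A_2, A_3 is n = A_1A_2 × A_1A_3 = (20904, 268, -25594).
The plane has equation n·P = -627924. For A_4: n·A_4 = -565212.
-565212 ≠ -627924, so A_4 is off the plane.

No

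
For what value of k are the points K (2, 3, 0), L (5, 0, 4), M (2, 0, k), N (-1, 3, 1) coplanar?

5

Normal to plane KLN: n = (-3, -15, -9); plane equation n·P = -51.
Requiring n·M = -51: (-9)k + (-6) = -51.
So k = 5.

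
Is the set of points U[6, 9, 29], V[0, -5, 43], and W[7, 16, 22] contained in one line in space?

No

UV = (-6, -14, 14), UW = (1, 7, -7).
UV × UW = (0, -28, -28).
The cross product is nonzero, so the points do not lie on one line.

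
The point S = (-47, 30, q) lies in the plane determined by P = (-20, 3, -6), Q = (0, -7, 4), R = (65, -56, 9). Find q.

3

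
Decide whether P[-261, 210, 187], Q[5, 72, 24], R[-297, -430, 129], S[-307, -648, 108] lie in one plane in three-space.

A normal to the plane through P, Q, R is n = PQ × PR = (-96316, 21296, -175208).
The plane has equation n·X = -3153260. For S: n·S = -3153260.
Equal, so S lies in the plane and all four are coplanar.

Yes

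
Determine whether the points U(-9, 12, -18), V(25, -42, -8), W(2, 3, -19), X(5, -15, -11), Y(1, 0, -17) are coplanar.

The plane through U, V, W has normal n = UV × UW = (144, 144, 288) and equation n·P = -4752.
Checking the remaining points: n·X = -4608, n·Y = -4752.
Since n·X = -4608 ≠ -4752, X is off the plane and the points are not all coplanar.

No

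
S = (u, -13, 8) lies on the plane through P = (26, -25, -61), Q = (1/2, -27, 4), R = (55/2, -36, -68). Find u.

1/2

Coplanarity requires PQ · (PR × PS) = 0.
PQ = (-51/2, -2, 65), PR = (3/2, -11, -7); the triple product is linear in u with coefficient 729 and constant term -729/2.
Setting it to zero: u = 1/2.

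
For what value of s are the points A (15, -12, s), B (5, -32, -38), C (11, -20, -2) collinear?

22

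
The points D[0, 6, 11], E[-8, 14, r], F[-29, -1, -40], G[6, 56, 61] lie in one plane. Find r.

Coplanarity ⇔ det[DE; DF; DG] = 0.
Expanding, this is linear in r: (-1408)r + (7040) = 0.
So r = 5.

5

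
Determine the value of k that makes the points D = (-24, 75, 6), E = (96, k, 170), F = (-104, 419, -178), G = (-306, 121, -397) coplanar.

91

The points are coplanar iff DE · (DF × DG) = 0.
Expanding, this is linear in k: (19648)k + (-1787968) = 0.
So k = 91.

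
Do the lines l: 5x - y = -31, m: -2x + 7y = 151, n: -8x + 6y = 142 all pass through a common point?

Intersecting l and m: solving the 2×2 system gives (x, y) = (-2, 21).
Substitute into n: (-8)(-2) + (6)(21) = 142.
This equals 142, so (-2, 21) lies on all three lines and they are concurrent.

Yes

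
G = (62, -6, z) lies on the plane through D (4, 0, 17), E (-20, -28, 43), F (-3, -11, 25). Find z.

A normal to the plane is n = DE × DF = (62, 10, 68).
G lies in the plane iff n · DG = 0.
This gives (68)z + (2380) = 0, so z = -35.

-35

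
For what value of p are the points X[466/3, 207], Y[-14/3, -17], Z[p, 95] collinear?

Collinearity: (Z − X) must be parallel to (Y − X) = (-160, -224).
Cross-multiplying the components: (p − 466/3)·(-224) = (-112)·(-160).
Solving gives p = 226/3.

226/3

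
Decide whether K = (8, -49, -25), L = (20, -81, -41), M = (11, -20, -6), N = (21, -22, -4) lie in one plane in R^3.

The four points are coplanar iff the 3×3 determinant with rows KL, KM, KN is zero.
Rows: (12, -32, -16), (3, 29, 19), (13, 27, 21).
Expanding along the first row: (12)(96) − (-32)(-184) + (-16)(-296) = 0.
Zero determinant ⇒ coplanar.

Yes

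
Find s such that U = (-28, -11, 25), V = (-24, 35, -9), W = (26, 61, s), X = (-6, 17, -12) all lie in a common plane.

-68

Coplanarity ⇔ det[UV; UW; UX] = 0.
Expanding, this is linear in s: (900)s + (61200) = 0.
So s = -68.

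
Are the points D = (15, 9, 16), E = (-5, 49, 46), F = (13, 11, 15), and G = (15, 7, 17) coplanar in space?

The four points are coplanar iff the 3×3 determinant with rows DE, DF, DG is zero.
Rows: (-20, 40, 30), (-2, 2, -1), (0, -2, 1).
Expanding along the first row: (-20)(0) − (40)(-2) + (30)(4) = 200.
Nonzero ⇒ not coplanar.

No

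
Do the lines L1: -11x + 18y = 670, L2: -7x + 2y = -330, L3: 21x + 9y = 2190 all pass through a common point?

Yes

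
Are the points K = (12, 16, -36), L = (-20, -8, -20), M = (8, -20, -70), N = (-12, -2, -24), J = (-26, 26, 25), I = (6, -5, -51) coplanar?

Yes

The plane through K, L, M has normal n = KL × KM = (1392, -1152, 1056) and equation n·P = -39744.
Checking the remaining points: n·N = -39744, n·J = -39744, n·I = -39744.
All equal -39744, so all 6 points lie in one plane.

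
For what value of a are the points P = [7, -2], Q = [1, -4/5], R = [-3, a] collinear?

0

Collinearity: (R − P) must be parallel to (Q − P) = (-6, 6/5).
Cross-multiplying the components: (a − (-2))·(-6) = (-10)·(6/5).
Solving gives a = 0.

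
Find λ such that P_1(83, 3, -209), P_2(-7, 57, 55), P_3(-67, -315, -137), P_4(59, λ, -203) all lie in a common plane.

-54

The points are coplanar iff P_1P_2 · (P_1P_3 × P_1P_4) = 0.
Expanding, this is linear in λ: (-33120)λ + (-1788480) = 0.
So λ = -54.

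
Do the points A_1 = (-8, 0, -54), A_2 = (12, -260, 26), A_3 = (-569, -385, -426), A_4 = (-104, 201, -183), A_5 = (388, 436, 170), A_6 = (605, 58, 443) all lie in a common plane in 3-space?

The plane through A_1, A_2, A_3 has normal n = A_1A_2 × A_1A_3 = (127520, -37440, -153560) and equation n·P = 7272080.
Checking the remaining points: n·A_4 = 7313960, n·A_5 = 7048720, n·A_6 = 6951000.
Since n·A_4 = 7313960 ≠ 7272080, A_4 is off the plane and the points are not all coplanar.

No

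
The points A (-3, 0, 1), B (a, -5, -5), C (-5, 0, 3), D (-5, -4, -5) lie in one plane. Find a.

Coplanarity ⇔ det[AB; AC; AD] = 0.
Expanding, this is linear in a: (8)a + (56) = 0.
So a = -7.

-7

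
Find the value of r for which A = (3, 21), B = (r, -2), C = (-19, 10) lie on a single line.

The three points are collinear iff det[AB; AC] = 0.
This determinant is linear in r: (-11)r + (-473) = 0, so r = -43.

-43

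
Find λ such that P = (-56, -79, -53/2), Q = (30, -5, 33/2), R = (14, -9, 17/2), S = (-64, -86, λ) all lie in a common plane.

-61/2

The points are coplanar iff PQ · (PR × PS) = 0.
Expanding, this is linear in λ: (840)λ + (25620) = 0.
So λ = -61/2.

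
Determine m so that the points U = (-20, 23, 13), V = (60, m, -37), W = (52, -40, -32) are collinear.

Collinearity requires UV × UW = 0; each component is linear in m.
The x-component gives (-45)m + (-2115) = 0, so m = -47.
The remaining components then also vanish.

-47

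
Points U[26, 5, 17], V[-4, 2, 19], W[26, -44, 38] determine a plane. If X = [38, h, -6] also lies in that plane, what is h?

58

The plane through U, V, W has equation 35x + 630y + 1470z = 29050.
Substituting X: (630)h + (-7490) = 29050, so h = 58.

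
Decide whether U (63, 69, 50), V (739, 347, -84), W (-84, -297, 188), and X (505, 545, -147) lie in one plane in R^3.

With U as base: UV = (676, 278, -134), UW = (-147, -366, 138), UX = (442, 476, -197).
UW × UX = (6414, 32037, 91800).
UV · (UW × UX) = 940950.
Since 940950 ≠ 0, the four points are not coplanar.

No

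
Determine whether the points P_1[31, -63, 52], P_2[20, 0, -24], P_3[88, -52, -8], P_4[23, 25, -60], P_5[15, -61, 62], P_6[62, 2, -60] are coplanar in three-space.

The plane through P_1, P_2, P_3 has normal n = P_1P_2 × P_1P_3 = (-2944, -4992, -3712) and equation n·P = 30208.
Checking the remaining points: n·P_4 = 30208, n·P_5 = 30208, n·P_6 = 30208.
All equal 30208, so all 6 points lie in one plane.

Yes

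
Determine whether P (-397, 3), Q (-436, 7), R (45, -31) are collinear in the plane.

No

PQ = (-39, 4), PR = (442, -34).
Twice the signed area of △PQR is (-39)(-34) − (4)(442) = -442.
The area is nonzero, so the three points are not collinear.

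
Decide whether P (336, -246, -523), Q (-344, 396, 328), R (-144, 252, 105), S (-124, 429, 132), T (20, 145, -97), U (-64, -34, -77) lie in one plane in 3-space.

No

The plane through P, Q, R has normal n = PQ × PR = (-20622, 18560, -30480) and equation n·X = 4446288.
Checking the remaining points: n·S = 6496008, n·T = 5235320, n·U = 3035728.
Since n·S = 6496008 ≠ 4446288, S is off the plane and the points are not all coplanar.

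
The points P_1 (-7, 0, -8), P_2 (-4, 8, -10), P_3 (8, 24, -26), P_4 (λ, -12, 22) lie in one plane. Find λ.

-25

Normal to plane P_1P_2P_3: n = (-96, 24, -48); plane equation n·P = 1056.
Requiring n·P_4 = 1056: (-96)λ + (-1344) = 1056.
So λ = -25.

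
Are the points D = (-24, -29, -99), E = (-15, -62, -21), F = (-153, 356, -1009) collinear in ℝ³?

DE = (9, -33, 78), DF = (-129, 385, -910).
Comparing components 3 and 1: (78)(-129) − (9)(-910) = -1872 ≠ 0, so DE and DF are not parallel and the points are not collinear.

No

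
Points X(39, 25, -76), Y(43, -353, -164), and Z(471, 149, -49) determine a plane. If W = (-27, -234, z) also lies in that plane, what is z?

-136

Coplanarity requires XY · (XZ × XW) = 0.
XY = (4, -378, -88), XZ = (432, 124, 27); the triple product is linear in z with coefficient 163792 and constant term 22275712.
Setting it to zero: z = -136.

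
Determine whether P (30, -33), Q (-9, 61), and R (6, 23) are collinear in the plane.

No

PQ = (-39, 94), PR = (-24, 56).
Twice the signed area of △PQR is (-39)(56) − (94)(-24) = 72.
The area is nonzero, so the three points are not collinear.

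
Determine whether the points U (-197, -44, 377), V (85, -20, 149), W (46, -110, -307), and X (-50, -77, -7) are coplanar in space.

A normal to the plane through U, V, W is n = UV × UW = (-31464, 137484, -24444).
The plane has equation n·P = -9066276. For X: n·X = -8841960.
-8841960 ≠ -9066276, so X is off the plane.

No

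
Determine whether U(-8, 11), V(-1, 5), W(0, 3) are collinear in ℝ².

No

UV = (7, -6), UW = (8, -8).
det[UV; UW] = (7)(-8) − (-6)(8) = -8.
The determinant is nonzero, so they are not collinear.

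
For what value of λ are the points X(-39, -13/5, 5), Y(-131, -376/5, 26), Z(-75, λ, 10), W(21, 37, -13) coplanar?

Normal to plane XYW: n = (2376/5, -396, 3564/5); plane equation n·P = -69696/5.
Requiring n·Z = -69696/5: (-396)λ + (-28512) = -69696/5.
So λ = -184/5.

-184/5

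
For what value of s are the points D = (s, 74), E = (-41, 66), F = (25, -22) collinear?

The three points are collinear iff det[DE; DF] = 0.
This determinant is linear in s: (88)s + (4136) = 0, so s = -47.

-47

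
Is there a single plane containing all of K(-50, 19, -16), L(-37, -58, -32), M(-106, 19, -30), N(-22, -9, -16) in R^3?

Yes

With K as base: KL = (13, -77, -16), KM = (-56, 0, -14), KN = (28, -28, 0).
KM × KN = (-392, -392, 1568).
KL · (KM × KN) = 0.
The scalar triple product vanishes, so the four points are coplanar.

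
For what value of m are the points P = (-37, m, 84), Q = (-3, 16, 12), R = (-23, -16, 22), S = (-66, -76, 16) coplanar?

The points are coplanar iff PQ · (PR × PS) = 0.
Expanding, this is linear in m: (550)m + (30800) = 0.
So m = -56.

-56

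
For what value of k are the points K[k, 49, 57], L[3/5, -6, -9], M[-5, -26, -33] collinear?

16

Direction LM = (-28/5, -20, -24). From the y-coordinate of K, the parameter along the line is τ = (49 − (-6))/(-20) = -11/4.
Then k = 3/5 + (-11/4)·(-28/5) = 16.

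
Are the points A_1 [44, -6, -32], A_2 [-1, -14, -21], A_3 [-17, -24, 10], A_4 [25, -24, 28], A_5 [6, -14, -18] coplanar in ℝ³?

Yes

The plane through A_1, A_2, A_3 has normal n = A_1A_2 × A_1A_3 = (-138, 1219, 322) and equation n·P = -23690.
Checking the remaining points: n·A_4 = -23690, n·A_5 = -23690.
All equal -23690, so all 5 points lie in one plane.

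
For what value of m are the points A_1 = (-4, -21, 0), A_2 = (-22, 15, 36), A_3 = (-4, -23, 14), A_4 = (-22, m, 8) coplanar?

19

Coplanarity ⇔ det[A_1A_2; A_1A_3; A_1A_4] = 0.
Expanding, this is linear in m: (252)m + (-4788) = 0.
So m = 19.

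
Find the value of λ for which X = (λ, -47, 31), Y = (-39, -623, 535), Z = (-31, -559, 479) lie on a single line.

33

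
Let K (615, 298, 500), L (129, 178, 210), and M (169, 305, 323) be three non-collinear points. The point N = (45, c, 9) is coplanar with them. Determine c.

-41

A normal to the plane is n = KL × KM = (23270, 43318, -56922).
N lies in the plane iff n · KN = 0.
This gives (43318)c + (1776038) = 0, so c = -41.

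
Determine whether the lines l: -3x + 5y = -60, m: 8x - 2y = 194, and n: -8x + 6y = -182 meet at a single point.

Yes

Intersecting l and m: solving the 2×2 system gives (x, y) = (25, 3).
Substitute into n: (-8)(25) + (6)(3) = -182.
This equals -182, so (25, 3) lies on all three lines and they are concurrent.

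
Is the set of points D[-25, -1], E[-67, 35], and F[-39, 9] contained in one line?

No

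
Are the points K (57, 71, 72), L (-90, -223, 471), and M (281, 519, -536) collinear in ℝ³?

KL = (-147, -294, 399), KM = (224, 448, -608).
KL × KM = (0, 0, 0).
The cross product vanishes, so the three points are collinear.

Yes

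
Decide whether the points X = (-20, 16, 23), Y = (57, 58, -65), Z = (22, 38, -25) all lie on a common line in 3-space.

XY = (77, 42, -88), XZ = (42, 22, -48).
Comparing components 2 and 3: (42)(-48) − (-88)(22) = -80 ≠ 0, so XY and XZ are not parallel and the points are not collinear.

No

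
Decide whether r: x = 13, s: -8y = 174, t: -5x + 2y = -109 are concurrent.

No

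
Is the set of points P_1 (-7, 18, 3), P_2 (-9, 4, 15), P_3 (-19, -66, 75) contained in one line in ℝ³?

Yes

P_1P_2 = (-2, -14, 12), P_1P_3 = (-12, -84, 72).
Each component of P_1P_3 is 6 times the corresponding component of P_1P_2, so P_1P_3 = 6·P_1P_2 and the points are collinear.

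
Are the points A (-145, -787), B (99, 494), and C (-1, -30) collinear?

No

AB = (244, 1281), AC = (144, 757).
det[AB; AC] = (244)(757) − (1281)(144) = 244.
The determinant is nonzero, so they are not collinear.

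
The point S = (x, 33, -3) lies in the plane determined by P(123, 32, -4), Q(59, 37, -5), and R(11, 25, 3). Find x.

67

Coplanarity requires PQ · (PR × PS) = 0.
PQ = (-64, 5, -1), PR = (-112, -7, 7); the triple product is linear in x with coefficient 28 and constant term -1876.
Setting it to zero: x = 67.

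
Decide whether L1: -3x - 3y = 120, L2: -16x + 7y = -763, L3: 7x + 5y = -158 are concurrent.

Lines aᵢx + bᵢy = cᵢ with pairwise distinct directions are concurrent exactly when det[aᵢ bᵢ cᵢ] = 0.
Here the determinant is 0.
It vanishes, so the lines are concurrent at (21, -61).

Yes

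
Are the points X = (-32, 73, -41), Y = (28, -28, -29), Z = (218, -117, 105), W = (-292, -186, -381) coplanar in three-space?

With X as base: XY = (60, -101, 12), XZ = (250, -190, 146), XW = (-260, -259, -340).
XZ × XW = (102414, 47040, -114150).
XY · (XZ × XW) = 24000.
Since 24000 ≠ 0, the four points are not coplanar.

No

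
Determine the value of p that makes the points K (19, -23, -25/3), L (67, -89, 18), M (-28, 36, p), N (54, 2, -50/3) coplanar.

-32

Coplanarity ⇔ det[KL; KM; KN] = 0.
Expanding, this is linear in p: (-3510)p + (-112320) = 0.
So p = -32.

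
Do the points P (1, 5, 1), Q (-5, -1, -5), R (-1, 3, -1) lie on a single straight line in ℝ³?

Yes

PQ = (-6, -6, -6), PR = (-2, -2, -2).
PQ × PR = (0, 0, 0).
The cross product vanishes, so the three points are collinear.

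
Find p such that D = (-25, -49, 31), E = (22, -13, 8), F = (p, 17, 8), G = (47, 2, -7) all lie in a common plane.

42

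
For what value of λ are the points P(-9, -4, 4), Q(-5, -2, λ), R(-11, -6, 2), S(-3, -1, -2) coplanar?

0

Normal to plane PRS: n = (18, -24, 6); plane equation n·X = -42.
Requiring n·Q = -42: (6)λ + (-42) = -42.
So λ = 0.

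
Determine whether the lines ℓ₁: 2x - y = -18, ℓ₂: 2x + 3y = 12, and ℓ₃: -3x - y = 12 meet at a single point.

Intersecting ℓ₁ and ℓ₂: solving the 2×2 system gives (x, y) = (-21/4, 15/2).
Substitute into ℓ₃: (-3)(-21/4) + (-1)(15/2) = 33/4.
But ℓ₃ requires 12 ≠ 33/4, so the three lines have no common point.

No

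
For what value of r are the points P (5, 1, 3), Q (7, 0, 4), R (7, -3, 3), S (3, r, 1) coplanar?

Normal to plane PQR: n = (4, 2, -6); plane equation n·X = 4.
Requiring n·S = 4: (2)r + (6) = 4.
So r = -1.

-1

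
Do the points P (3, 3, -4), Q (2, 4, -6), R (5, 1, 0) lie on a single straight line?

PQ = (-1, 1, -2), PR = (2, -2, 4).
PQ × PR = (0, 0, 0).
The cross product vanishes, so the three points are collinear.

Yes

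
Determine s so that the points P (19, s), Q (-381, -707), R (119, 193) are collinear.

Collinearity: (P − Q) must be parallel to (R − Q) = (500, 900).
Cross-multiplying the components: (s − (-707))·(500) = (400)·(900).
Solving gives s = 13.

13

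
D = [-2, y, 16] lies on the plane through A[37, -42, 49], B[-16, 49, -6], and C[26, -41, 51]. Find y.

The plane through A, B, C has equation 237x + 711y + 948z = 25359.
Substituting D: (711)y + (14694) = 25359, so y = 15.

15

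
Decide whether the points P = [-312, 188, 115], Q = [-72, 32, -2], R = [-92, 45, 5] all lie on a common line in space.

No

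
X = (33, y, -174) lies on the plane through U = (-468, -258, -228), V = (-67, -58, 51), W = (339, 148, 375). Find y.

The plane through U, V, W has equation 7326x − 16650y + 1406z = 546564.
Substituting X: (-16650)y + (-2886) = 546564, so y = -33.

-33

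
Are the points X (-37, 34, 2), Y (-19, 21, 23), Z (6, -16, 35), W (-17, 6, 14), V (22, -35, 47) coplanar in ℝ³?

No

The plane through X, Y, Z has normal n = XY × XZ = (621, 309, -341) and equation n·P = -13153.
Checking the remaining points: n·W = -13477, n·V = -13180.
Since n·W = -13477 ≠ -13153, W is off the plane and the points are not all coplanar.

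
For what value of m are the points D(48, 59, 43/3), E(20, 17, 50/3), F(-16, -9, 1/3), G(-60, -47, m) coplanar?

-46/3

Normal to plane DEF: n = (2240/3, -1624/3, -784); plane equation n·P = -7336.
Requiring n·G = -7336: (-784)m + (-58072/3) = -7336.
So m = -46/3.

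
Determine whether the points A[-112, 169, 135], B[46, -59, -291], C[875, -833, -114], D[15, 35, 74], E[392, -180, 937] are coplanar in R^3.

Yes

The plane through A, B, C has normal n = AB × AC = (-370080, -381120, 66720) and equation n·P = -13953120.
Checking the remaining points: n·D = -13953120, n·E = -13953120.
All equal -13953120, so all 5 points lie in one plane.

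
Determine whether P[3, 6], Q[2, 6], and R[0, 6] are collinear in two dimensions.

Yes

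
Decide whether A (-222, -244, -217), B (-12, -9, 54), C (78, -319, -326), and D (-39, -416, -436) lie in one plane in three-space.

With A as base: AB = (210, 235, 271), AC = (300, -75, -109), AD = (183, -172, -219).
AC × AD = (-2323, 45753, -37875).
AB · (AC × AD) = 0.
The scalar triple product vanishes, so the four points are coplanar.

Yes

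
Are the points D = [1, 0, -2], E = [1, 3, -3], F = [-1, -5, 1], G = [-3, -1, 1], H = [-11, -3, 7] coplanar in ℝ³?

Yes

The plane through D, E, F has normal n = DE × DF = (4, 2, 6) and equation n·P = -8.
Checking the remaining points: n·G = -8, n·H = -8.
All equal -8, so all 5 points lie in one plane.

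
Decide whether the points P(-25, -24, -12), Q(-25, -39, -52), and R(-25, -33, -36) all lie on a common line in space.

Yes

PQ = (0, -15, -40), PR = (0, -9, -24).
Each component of PR is 3/5 times the corresponding component of PQ, so PR = 3/5·PQ and the points are collinear.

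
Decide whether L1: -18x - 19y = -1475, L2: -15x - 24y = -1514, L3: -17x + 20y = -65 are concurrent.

No

The three lines meet at one point iff the augmented coefficient matrix [aᵢ bᵢ cᵢ] has rank < 3, i.e. its determinant vanishes.
Here the determinant is 683.
Nonzero, so no common point exists.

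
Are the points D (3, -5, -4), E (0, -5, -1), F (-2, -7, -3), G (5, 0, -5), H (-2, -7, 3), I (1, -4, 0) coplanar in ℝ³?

The plane through D, E, F has normal n = DE × DF = (6, -12, 6) and equation n·P = 54.
Checking the remaining points: n·G = 0, n·H = 90, n·I = 54.
Since n·G = 0 ≠ 54, G is off the plane and the points are not all coplanar.

No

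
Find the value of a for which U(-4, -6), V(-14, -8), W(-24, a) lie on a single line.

The three points are collinear iff det[UV; UW] = 0.
This determinant is linear in a: (-10)a + (-100) = 0, so a = -10.

-10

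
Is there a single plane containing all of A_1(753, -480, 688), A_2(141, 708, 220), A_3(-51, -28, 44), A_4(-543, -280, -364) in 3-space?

Yes

With A_1 as base: A_1A_2 = (-612, 1188, -468), A_1A_3 = (-804, 452, -644), A_1A_4 = (-1296, 200, -1052).
A_1A_3 × A_1A_4 = (-346704, -11184, 424992).
A_1A_2 · (A_1A_3 × A_1A_4) = 0.
The scalar triple product vanishes, so the four points are coplanar.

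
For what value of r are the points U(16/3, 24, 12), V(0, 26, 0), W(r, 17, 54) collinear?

Collinearity requires UV × UW = 0; each component is linear in r.
The y-component gives (-12)r + (288) = 0, so r = 24.
The remaining components then also vanish.

24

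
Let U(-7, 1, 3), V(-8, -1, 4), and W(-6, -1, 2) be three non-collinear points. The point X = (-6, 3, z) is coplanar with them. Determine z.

2

Coplanarity requires UV · (UW × UX) = 0.
UV = (-1, -2, 1), UW = (1, -2, -1); the triple product is linear in z with coefficient 4 and constant term -8.
Setting it to zero: z = 2.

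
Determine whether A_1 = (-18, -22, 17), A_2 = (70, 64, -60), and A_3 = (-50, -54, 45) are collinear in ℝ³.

No

A_1A_2 = (88, 86, -77), A_1A_3 = (-32, -32, 28).
Comparing components 2 and 3: (86)(28) − (-77)(-32) = -56 ≠ 0, so A_1A_2 and A_1A_3 are not parallel and the points are not collinear.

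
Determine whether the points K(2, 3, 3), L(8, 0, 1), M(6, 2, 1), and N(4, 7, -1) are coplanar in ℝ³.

Yes

With K as base: KL = (6, -3, -2), KM = (4, -1, -2), KN = (2, 4, -4).
KM × KN = (12, 12, 18).
KL · (KM × KN) = 0.
The scalar triple product vanishes, so the four points are coplanar.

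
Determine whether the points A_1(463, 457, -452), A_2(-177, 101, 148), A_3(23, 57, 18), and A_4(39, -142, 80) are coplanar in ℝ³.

Yes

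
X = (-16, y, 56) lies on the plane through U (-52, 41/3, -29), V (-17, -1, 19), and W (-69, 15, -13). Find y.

A normal to the plane is n = UV × UW = (-896/3, -1376, -608/3).
X lies in the plane iff n · UX = 0.
This gives (-1376)y + (-27520/3) = 0, so y = -20/3.

-20/3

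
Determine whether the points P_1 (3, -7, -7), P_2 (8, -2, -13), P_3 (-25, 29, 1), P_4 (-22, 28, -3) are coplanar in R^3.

A normal to the plane through P_1, P_2, P_3 is n = P_1P_2 × P_1P_3 = (256, 128, 320).
The plane has equation n·P = -2368. For P_4: n·P_4 = -3008.
-3008 ≠ -2368, so P_4 is off the plane.

No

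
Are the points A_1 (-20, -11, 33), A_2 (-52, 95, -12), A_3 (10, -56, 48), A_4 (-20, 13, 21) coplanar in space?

Yes

A normal to the plane through A_1, A_2, A_3 is n = A_1A_2 × A_1A_3 = (-435, -870, -1740).
The plane has equation n·P = -39150. For A_4: n·A_4 = -39150.
Equal, so A_4 lies in the plane and all four are coplanar.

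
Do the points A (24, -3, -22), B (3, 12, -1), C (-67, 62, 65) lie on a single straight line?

No

AB = (-21, 15, 21), AC = (-91, 65, 87).
Comparing components 2 and 3: (15)(87) − (21)(65) = -60 ≠ 0, so AB and AC are not parallel and the points are not collinear.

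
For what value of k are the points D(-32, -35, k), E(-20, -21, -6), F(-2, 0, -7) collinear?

-16/3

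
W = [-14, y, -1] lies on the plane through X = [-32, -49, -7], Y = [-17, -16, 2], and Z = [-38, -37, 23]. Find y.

-13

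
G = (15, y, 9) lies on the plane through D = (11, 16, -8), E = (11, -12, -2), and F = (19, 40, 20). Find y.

14

A normal to the plane is n = DE × DF = (-928, 48, 224).
G lies in the plane iff n · DG = 0.
This gives (48)y + (-672) = 0, so y = 14.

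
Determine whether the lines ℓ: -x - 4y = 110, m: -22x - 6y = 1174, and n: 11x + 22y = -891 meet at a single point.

No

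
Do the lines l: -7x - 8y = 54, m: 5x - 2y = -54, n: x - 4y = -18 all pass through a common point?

Yes

Intersecting l and m: solving the 2×2 system gives (x, y) = (-10, 2).
Substitute into n: (1)(-10) + (-4)(2) = -18.
This equals -18, so (-10, 2) lies on all three lines and they are concurrent.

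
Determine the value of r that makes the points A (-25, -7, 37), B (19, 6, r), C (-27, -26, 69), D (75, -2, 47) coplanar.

23

Coplanarity ⇔ det[AB; AC; AD] = 0.
Expanding, this is linear in r: (1890)r + (-43470) = 0.
So r = 23.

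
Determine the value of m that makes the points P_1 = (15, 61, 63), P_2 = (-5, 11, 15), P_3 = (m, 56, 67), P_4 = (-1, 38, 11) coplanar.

The points are coplanar iff P_1P_2 · (P_1P_3 × P_1P_4) = 0.
Expanding, this is linear in m: (-1496)m + (22440) = 0.
So m = 15.

15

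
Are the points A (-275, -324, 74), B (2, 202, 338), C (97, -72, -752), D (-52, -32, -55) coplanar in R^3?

A normal to the plane through A, B, C is n = AB × AC = (-501004, 327010, -125868).
The plane has equation n·P = 22510628. For D: n·D = 22510628.
Equal, so D lies in the plane and all four are coplanar.

Yes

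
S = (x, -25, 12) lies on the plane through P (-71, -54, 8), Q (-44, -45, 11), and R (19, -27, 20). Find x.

A normal to the plane is n = PQ × PR = (27, -54, -81).
S lies in the plane iff n · PS = 0.
This gives (27)x + (27) = 0, so x = -1.

-1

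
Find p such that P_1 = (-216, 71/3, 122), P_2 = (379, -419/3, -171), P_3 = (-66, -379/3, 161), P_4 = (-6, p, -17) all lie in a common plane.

Coplanarity ⇔ det[P_1P_2; P_1P_3; P_1P_4] = 0.
Expanding, this is linear in p: (-67155)p + (22385) = 0.
So p = 1/3.

1/3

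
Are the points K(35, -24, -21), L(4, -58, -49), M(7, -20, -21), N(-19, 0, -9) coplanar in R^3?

A normal to the plane through K, L, M is n = KL × KM = (112, 784, -1076).
The plane has equation n·P = 7700. For N: n·N = 7556.
7556 ≠ 7700, so N is off the plane.

No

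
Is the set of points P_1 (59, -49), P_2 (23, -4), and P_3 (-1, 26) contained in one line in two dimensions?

Yes

P_1P_2 = (-36, 45), P_1P_3 = (-60, 75).
Checking proportionality: P_1P_3 = 5/3·P_1P_2, so the vectors are parallel and the points are collinear.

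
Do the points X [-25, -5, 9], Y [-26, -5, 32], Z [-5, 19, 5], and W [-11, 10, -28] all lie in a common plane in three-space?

Yes

With X as base: XY = (-1, 0, 23), XZ = (20, 24, -4), XW = (14, 15, -37).
XZ × XW = (-828, 684, -36).
XY · (XZ × XW) = 0.
The scalar triple product vanishes, so the four points are coplanar.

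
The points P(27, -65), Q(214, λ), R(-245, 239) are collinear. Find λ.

The three points are collinear iff det[PQ; PR] = 0.
This determinant is linear in λ: (272)λ + (74528) = 0, so λ = -274.

-274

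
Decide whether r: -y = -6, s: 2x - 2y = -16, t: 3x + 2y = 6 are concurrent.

Lines aᵢx + bᵢy = cᵢ with pairwise distinct directions are concurrent exactly when det[aᵢ bᵢ cᵢ] = 0.
Here the determinant is 0.
It vanishes, so the lines are concurrent at (-2, 6).

Yes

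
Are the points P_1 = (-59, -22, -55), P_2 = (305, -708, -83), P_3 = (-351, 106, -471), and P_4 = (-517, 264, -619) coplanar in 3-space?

Yes

The four points are coplanar iff the 3×3 determinant with rows P_1P_2, P_1P_3, P_1P_4 is zero.
Rows: (364, -686, -28), (-292, 128, -416), (-458, 286, -564).
Expanding along the first row: (364)(46784) − (-686)(-25840) + (-28)(-24888) = 0.
Zero determinant ⇒ coplanar.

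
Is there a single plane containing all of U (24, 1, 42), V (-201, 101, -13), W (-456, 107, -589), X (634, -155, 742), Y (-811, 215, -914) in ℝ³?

Yes

The plane through U, V, W has normal n = UV × UW = (-57270, -115575, 24150) and equation n·P = -475755.
Checking the remaining points: n·X = -475755, n·Y = -475755.
All equal -475755, so all 5 points lie in one plane.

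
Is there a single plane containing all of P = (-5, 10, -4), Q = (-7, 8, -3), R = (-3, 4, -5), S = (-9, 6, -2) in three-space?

Yes

The four points are coplanar iff the 3×3 determinant with rows PQ, PR, PS is zero.
Rows: (-2, -2, 1), (2, -6, -1), (-4, -4, 2).
Expanding along the first row: (-2)(-16) − (-2)(0) + (1)(-32) = 0.
Zero determinant ⇒ coplanar.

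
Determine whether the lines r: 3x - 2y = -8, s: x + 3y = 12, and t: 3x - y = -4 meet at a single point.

Intersecting r and s: solving the 2×2 system gives (x, y) = (0, 4).
Substitute into t: (3)(0) + (-1)(4) = -4.
This equals -4, so (0, 4) lies on all three lines and they are concurrent.

Yes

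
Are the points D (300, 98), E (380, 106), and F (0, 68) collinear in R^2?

Yes

DE = (80, 8), DF = (-300, -30).
Twice the signed area of △DEF is (80)(-30) − (8)(-300) = 0.
The triangle is degenerate (zero area), so the points are collinear.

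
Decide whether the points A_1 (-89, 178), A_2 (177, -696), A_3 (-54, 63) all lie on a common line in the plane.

A_1A_2 = (266, -874), A_1A_3 = (35, -115).
det[A_1A_2; A_1A_3] = (266)(-115) − (-874)(35) = 0.
The determinant is zero, so the points are collinear.

Yes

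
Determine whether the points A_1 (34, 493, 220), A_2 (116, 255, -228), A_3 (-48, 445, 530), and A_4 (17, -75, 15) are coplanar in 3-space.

Yes

A normal to the plane through A_1, A_2, A_3 is n = A_1A_2 × A_1A_3 = (-95284, 11316, -23452).
The plane has equation n·P = -2820308. For A_4: n·A_4 = -2820308.
Equal, so A_4 lies in the plane and all four are coplanar.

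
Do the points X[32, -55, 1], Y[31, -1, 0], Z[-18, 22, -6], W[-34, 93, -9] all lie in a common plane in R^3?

Yes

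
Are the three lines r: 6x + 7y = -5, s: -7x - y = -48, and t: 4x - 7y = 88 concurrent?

The three lines meet at one point iff the augmented coefficient matrix [aᵢ bᵢ cᵢ] has rank < 3, i.e. its determinant vanishes.
Here the determinant is 159.
Nonzero, so no common point exists.

No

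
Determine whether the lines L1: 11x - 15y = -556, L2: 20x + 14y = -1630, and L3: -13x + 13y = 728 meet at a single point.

Intersecting L1 and L2: solving the 2×2 system gives (x, y) = (-71, -15).
Substitute into L3: (-13)(-71) + (13)(-15) = 728.
This equals 728, so (-71, -15) lies on all three lines and they are concurrent.

Yes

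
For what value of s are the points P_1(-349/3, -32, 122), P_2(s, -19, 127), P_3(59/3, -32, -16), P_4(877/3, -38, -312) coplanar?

Normal to plane P_1P_3P_4: n = (-828, 2628, -816); plane equation n·P = -87324.
Requiring n·P_2 = -87324: (-828)s + (-153564) = -87324.
So s = -80.

-80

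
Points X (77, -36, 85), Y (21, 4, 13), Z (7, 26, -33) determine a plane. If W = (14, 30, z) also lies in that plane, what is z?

A normal to the plane is n = XY × XZ = (-256, -1568, -672).
W lies in the plane iff n · XW = 0.
This gives (-672)z + (-30240) = 0, so z = -45.

-45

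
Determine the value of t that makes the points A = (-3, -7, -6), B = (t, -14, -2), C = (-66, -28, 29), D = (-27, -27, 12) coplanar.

-6

The points are coplanar iff AB · (AC × AD) = 0.
Expanding, this is linear in t: (322)t + (1932) = 0.
So t = -6.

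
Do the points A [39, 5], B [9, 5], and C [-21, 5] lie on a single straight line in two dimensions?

AB = (-30, 0), AC = (-60, 0).
Twice the signed area of △ABC is (-30)(0) − (0)(-60) = 0.
The triangle is degenerate (zero area), so the points are collinear.

Yes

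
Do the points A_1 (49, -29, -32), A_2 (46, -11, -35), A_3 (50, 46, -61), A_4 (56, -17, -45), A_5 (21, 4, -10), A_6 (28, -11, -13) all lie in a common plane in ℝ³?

The plane through A_1, A_2, A_3 has normal n = A_1A_2 × A_1A_3 = (-297, -90, -243) and equation n·P = -4167.
Checking the remaining points: n·A_4 = -4167, n·A_5 = -4167, n·A_6 = -4167.
All equal -4167, so all 6 points lie in one plane.

Yes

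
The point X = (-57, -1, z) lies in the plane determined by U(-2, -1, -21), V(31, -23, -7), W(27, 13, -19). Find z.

-33

A normal to the plane is n = UV × UW = (-240, 340, 1100).
X lies in the plane iff n · UX = 0.
This gives (1100)z + (36300) = 0, so z = -33.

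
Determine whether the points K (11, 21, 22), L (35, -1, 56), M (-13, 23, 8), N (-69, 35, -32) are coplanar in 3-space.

Yes

A normal to the plane through K, L, M is n = KL × KM = (240, -480, -480).
The plane has equation n·P = -18000. For N: n·N = -18000.
Equal, so N lies in the plane and all four are coplanar.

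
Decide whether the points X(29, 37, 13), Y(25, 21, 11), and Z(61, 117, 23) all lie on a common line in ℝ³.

No

XY = (-4, -16, -2), XZ = (32, 80, 10).
XY × XZ = (0, -24, 192).
The cross product is nonzero, so the points do not lie on one line.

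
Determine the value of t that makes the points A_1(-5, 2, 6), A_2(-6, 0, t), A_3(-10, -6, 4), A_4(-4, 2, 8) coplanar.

6

Normal to plane A_1A_3A_4: n = (-16, 8, 8); plane equation n·P = 144.
Requiring n·A_2 = 144: (8)t + (96) = 144.
So t = 6.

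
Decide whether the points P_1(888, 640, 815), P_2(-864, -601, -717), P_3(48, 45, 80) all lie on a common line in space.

No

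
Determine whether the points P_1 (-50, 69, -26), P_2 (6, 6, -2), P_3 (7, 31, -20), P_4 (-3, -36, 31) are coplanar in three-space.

No

A normal to the plane through P_1, P_2, P_3 is n = P_1P_2 × P_1P_3 = (534, 1032, 1463).
The plane has equation n·P = 6470. For P_4: n·P_4 = 6599.
6599 ≠ 6470, so P_4 is off the plane.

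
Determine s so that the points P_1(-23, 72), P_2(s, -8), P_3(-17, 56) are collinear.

7

The three points are collinear iff det[P_1P_2; P_1P_3] = 0.
This determinant is linear in s: (-16)s + (112) = 0, so s = 7.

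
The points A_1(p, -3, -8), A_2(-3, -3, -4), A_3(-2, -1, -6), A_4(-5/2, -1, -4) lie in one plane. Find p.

The points are coplanar iff A_1A_2 · (A_1A_3 × A_1A_4) = 0.
Expanding, this is linear in p: (-4)p + (-8) = 0.
So p = -2.

-2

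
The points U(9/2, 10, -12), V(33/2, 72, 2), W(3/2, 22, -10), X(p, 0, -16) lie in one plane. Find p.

-21/2

Normal to plane UVW: n = (-44, -66, 330); plane equation n·P = -4818.
Requiring n·X = -4818: (-44)p + (-5280) = -4818.
So p = -21/2.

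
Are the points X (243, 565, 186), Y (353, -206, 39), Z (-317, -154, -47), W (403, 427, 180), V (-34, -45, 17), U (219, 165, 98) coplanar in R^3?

Yes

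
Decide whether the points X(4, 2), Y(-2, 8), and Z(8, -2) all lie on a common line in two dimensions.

Yes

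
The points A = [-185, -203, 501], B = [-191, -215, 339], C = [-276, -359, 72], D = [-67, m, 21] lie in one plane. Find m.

Coplanarity ⇔ det[AB; AC; AD] = 0.
Expanding, this is linear in m: (12168)m + (170352) = 0.
So m = -14.

-14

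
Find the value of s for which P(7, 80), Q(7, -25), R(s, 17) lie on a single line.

7

Collinearity: (R − P) must be parallel to (Q − P) = (0, -105).
Cross-multiplying the components: (s − 7)·(-105) = (-63)·(0).
Solving gives s = 7.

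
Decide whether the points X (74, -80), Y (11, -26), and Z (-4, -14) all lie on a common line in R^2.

XY = (-63, 54), XZ = (-78, 66).
Twice the signed area of △XYZ is (-63)(66) − (54)(-78) = 54.
The area is nonzero, so the three points are not collinear.

No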